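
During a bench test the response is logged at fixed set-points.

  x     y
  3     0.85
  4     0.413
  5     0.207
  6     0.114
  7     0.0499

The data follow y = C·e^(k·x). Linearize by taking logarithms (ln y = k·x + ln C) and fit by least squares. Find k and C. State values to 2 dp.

With ln yᵢ as the transformed response and xᵢ as the regressor:
Σx = 25.0000, Σ(x)² = 135.0000, Σln y = -7.7912, Σx·ln y = -45.9135.
Equations: 135.0000·k + 25.0000·ln C = -45.9135;  25.0000·k + 5·ln C = -7.7912.
Δ = 135.0000·5 − (25.0000)² = 50.0000; k = (-45.9135·5 − 25.0000·-7.7912)/50.0000 = -0.69577, ln C = (135.0000·-7.7912 − 25.0000·-45.9135)/50.0000 = 1.92061, so C = exp(1.92061) = 6.82511.

k = -0.70, C = 6.83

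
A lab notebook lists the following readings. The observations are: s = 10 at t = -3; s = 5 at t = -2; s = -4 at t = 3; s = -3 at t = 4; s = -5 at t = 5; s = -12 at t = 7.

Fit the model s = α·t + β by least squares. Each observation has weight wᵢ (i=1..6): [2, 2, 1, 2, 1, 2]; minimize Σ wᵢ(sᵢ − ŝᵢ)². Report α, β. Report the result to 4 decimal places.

α = -1.9400, β = 2.9800

The normal system MᵀWM·[α, β]ᵀ = MᵀWs is [[190, 20]; [20, 10]]·[α, β]ᵀ = [-309, -9]ᵀ.
det = 190·10 − 20² = 1500.
α = ((-309)·10 − 20·(-9))/1500 = -97/50; β = (190·(-9) − 20·(-309))/1500 = 149/50.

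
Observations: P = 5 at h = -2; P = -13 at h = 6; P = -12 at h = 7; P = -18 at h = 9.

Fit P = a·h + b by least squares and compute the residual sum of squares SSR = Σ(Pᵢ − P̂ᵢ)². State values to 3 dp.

SSR = 4.771

Compute the Gram sums: Σh·h = 170, Σh = 20, Σ1 = 4.
For XᵀP: Σh·P = -334, ΣP = -38.
det = 170·4 − 20² = 280.
a = ((-334)·4 − 20·(-38))/280 = -72/35; b = (170·(-38) − 20·(-334))/280 = 11/14.
Residuals: 1/10, -101/70, 113/70, -19/70; SSR = 167/35.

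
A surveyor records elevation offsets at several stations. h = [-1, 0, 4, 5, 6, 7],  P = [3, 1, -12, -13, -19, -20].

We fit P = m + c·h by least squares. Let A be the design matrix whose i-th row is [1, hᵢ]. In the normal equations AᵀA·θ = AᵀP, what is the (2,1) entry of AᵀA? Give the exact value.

Row 2 ↔ basis h, column 1 ↔ basis 1, so (AᵀA)_{2,1} = Σᵢ h = (-1)·(1) + (0)·(1) + (4)·(1) + (5)·(1) + (6)·(1) + (7)·(1) = 21.

21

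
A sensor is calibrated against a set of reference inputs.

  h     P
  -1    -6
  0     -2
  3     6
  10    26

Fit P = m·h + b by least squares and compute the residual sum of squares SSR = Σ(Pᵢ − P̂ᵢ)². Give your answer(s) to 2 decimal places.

SSR = 0.65

Compute the Gram sums: Σh·h = 110, Σh = 12, Σ1 = 4.
For AᵀP: Σh·P = 284, ΣP = 24.
det = 110·4 − 12² = 296.
m = (284·4 − 12·24)/296 = 106/37; b = (110·24 − 12·284)/296 = -96/37.
Residuals: -20/37, 22/37, 0, -2/37; SSR = 24/37.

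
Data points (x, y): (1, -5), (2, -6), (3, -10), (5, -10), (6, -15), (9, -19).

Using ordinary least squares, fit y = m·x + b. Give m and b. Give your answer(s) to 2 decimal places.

m = -1.76, b = -3.20

Setting ∂/∂m … = 0 gives: 156·m + 26·b = -358;  26·m + 6·b = -65.
Eliminating b: 6·(row 1) − 26·(row 2) gives 260·m = 6·(-358) − 26·(-65) = -458, so m = -229/130.
Then b = ((-65) − 26·(-229/130))/6 = -16/5.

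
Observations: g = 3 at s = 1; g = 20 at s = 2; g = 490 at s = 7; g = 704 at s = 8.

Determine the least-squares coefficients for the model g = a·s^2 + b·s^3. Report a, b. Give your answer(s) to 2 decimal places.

Entries of AᵀA: Σs^2·s^2 = 6514, Σs^2·s^3 = 49608, Σs^3·s^3 = 379858.
Right-hand side: Σs^2·g = 69149, Σs^3·g = 528681.
Normal equations: [[6514, 49608]; [49608, 379858]]·[a, b]ᵀ = [69149, 528681]ᵀ.
det = 6514·379858 − 49608² = 13441348.
a = (69149·379858 − 49608·528681)/13441348 = 19996897/6720674; b = (6514·528681 − 49608·69149)/13441348 = 6742221/6720674.

a = 2.98, b = 1.00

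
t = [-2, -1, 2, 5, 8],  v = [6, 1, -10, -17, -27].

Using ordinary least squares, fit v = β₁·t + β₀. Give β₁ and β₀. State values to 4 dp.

Normal-equation sums: Σt·t = 98, Σt = 12, Σ1 = 5.
And Σt·v = -334, Σv = -47.
AᵀA·[β₁, β₀]ᵀ = Aᵀv becomes [[98, 12]; [12, 5]]·[β₁, β₀]ᵀ = [-334, -47]ᵀ.
Δ = 98·5 − 12² = 346.
β₁ = ((-334)·5 − 12·(-47))/346 = -553/173; β₀ = (98·(-47) − 12·(-334))/346 = -299/173.

β₁ = -3.1965, β₀ = -1.7283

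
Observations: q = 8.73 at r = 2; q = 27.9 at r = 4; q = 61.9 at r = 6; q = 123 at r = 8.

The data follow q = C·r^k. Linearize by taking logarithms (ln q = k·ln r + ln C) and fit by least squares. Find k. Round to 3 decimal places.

With ln qᵢ as the transformed response and ln rᵢ as the regressor:
Σln r = 5.9506, Σ(ln r)² = 9.9367, Σln q = 14.4331, Σln r·ln q = 23.5149.
Equations: 9.9367·k + 5.9506·ln C = 23.5149;  5.9506·k + 4·ln C = 14.4331.
Slope k = (n·Σln r·ln q − Σln r·Σln q)/(n·Σ(ln r)² − (Σln r)²) = (4·23.5149 − 5.9506·14.4331)/4.3368 = 1.88469; ln C = (Σln q − k·Σln r)/n = 0.80450.

k = 1.885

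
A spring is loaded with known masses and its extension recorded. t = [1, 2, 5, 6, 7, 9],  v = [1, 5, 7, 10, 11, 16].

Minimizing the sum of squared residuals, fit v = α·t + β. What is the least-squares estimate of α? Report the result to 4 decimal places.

α = 1.6739

From the data, Σt·t = 196, Σt = 30, Σ1 = 6.
And Σt·v = 327, Σv = 50.
Normal equations: [[196, 30]; [30, 6]]·[α, β]ᵀ = [327, 50]ᵀ.
Eliminating β: 6·(row 1) − 30·(row 2) gives 276·α = 6·327 − 30·50 = 462, so α = 77/46.
Then β = (50 − 30·(77/46))/6 = -5/138.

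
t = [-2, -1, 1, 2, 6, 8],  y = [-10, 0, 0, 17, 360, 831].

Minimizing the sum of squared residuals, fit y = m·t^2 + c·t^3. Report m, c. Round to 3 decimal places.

Normal-equation sums: Σt^2·t^2 = 5426, Σt^2·t^3 = 40544, Σt^3·t^3 = 308930.
And Σt^2·y = 66172, Σt^3·y = 503448.
AᵀA·[m, c]ᵀ = Aᵀy becomes [[5426, 40544]; [40544, 308930]]·[m, c]ᵀ = [66172, 503448]ᵀ.
Eliminating c: 308930·(row 1) − 40544·(row 2) gives 32438244·m = 308930·66172 − 40544·503448 = 30720248, so m = 7680062/8109561.
Then c = (503448 − 40544·(7680062/8109561))/308930 = 12207820/8109561.

m = 0.947, c = 1.505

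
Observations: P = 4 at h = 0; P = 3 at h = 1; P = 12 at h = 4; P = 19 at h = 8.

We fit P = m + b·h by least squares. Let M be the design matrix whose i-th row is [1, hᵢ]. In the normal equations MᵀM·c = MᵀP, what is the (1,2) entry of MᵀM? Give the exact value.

13

Row 1 ↔ basis 1, column 2 ↔ basis h, so (MᵀM)_{1,2} = Σᵢ h = (1)·(0) + (1)·(1) + (1)·(4) + (1)·(8) = 13.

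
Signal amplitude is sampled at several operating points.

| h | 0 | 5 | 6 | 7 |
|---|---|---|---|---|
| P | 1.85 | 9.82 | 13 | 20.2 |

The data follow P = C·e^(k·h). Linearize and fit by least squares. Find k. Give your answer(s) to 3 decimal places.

Linearized form: ln P = k·h + ln C. From the 4 transformed points,
Σh = 18.0000, Σ(h)² = 110.0000, Σln P = 8.4702, Σh·ln P = 47.8516.
Normal system: [[110.0000, 18.0000]; [18.0000, 4]]·[k, ln C]ᵀ = [47.8516, 8.4702]ᵀ.
Δ = 110.0000·4 − (18.0000)² = 116.0000; k = (47.8516·4 − 18.0000·8.4702)/116.0000 = 0.33571, ln C = (110.0000·8.4702 − 18.0000·47.8516)/116.0000 = 0.60688.

k = 0.336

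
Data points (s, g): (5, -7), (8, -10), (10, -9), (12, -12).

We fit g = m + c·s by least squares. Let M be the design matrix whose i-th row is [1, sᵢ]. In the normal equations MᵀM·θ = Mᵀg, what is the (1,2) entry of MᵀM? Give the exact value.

35

Row 1 ↔ basis 1, column 2 ↔ basis s, so (MᵀM)_{1,2} = Σᵢ s = (1)·(5) + (1)·(8) + (1)·(10) + (1)·(12) = 35.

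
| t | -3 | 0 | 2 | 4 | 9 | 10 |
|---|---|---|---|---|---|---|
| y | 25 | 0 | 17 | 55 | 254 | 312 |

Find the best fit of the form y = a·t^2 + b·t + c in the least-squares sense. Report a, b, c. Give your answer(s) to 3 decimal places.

a = 2.970, b = 1.327, c = 1.667

The normal equations are: 16914·a + 1774·b + 210·c = 52947;  1774·a + 210·b + 22·c = 5585;  210·a + 22·b + 6·c = 663.
(Σt^2·t^2 = 16914, Σt^2·t = 1774, Σt^2 = 210, Σt·t = 210, Σt = 22, Σ1 = 6, Σt^2·y = 52947, Σt·y = 5585, Σy = 663.)
Solving the 3×3 system (Gaussian elimination) gives a = 42501/14308, b = 18993/14308, c = 11929/7154.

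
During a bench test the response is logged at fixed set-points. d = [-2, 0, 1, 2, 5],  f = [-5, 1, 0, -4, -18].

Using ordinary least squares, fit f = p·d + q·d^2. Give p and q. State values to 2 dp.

Forming XᵀX = [[34, 126]; [126, 658]] and Xᵀf = [-88, -486]ᵀ gives XᵀX·[p, q]ᵀ = Xᵀf.
det = 34·658 − 126² = 6496.
p = ((-88)·658 − 126·(-486))/6496 = 119/232; q = (34·(-486) − 126·(-88))/6496 = -1359/1624.

p = 0.51, q = -0.84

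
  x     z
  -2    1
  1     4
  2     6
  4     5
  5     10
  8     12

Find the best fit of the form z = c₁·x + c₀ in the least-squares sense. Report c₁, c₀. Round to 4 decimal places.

c₁ = 1.1000, c₀ = 3.0333

The normal equations are: 114·c₁ + 18·c₀ = 180;  18·c₁ + 6·c₀ = 38.
(Σx·x = 114, Σx = 18, Σ1 = 6, Σx·z = 180, Σz = 38.)
Eliminating c₀: 6·(row 1) − 18·(row 2) gives 360·c₁ = 6·180 − 18·38 = 396, so c₁ = 11/10.
Then c₀ = (38 − 18·(11/10))/6 = 91/30.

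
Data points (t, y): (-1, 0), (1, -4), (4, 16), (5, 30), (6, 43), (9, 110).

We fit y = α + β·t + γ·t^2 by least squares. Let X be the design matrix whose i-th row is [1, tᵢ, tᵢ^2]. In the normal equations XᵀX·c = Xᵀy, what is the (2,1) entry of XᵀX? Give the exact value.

24

Row 2 ↔ basis t, column 1 ↔ basis 1, so (XᵀX)_{2,1} = Σᵢ t = (-1)·(1) + (1)·(1) + (4)·(1) + (5)·(1) + (6)·(1) + (9)·(1) = 24.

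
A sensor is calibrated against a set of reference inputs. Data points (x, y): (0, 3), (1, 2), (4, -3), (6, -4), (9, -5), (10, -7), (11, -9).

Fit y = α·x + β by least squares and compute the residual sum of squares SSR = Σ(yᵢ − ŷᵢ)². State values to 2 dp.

Entries of MᵀM: Σx·x = 355, Σx = 41, Σ1 = 7.
For Mᵀy: Σx·y = -248, Σy = -23.
Normal equations: [[355, 41]; [41, 7]]·[α, β]ᵀ = [-248, -23]ᵀ.
Determinant 355·7 − 41² = 804.
α = ((-248)·7 − 41·(-23))/804 = -793/804; β = (355·(-23) − 41·(-248))/804 = 2003/804.
Residuals: 409/804, 199/402, -1243/804, -461/804, 557/402, 299/804, -43/67; SSR = 4577/804.

SSR = 5.69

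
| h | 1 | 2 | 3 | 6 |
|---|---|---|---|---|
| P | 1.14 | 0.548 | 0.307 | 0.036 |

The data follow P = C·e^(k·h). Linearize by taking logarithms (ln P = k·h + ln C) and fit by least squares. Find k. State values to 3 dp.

k = -0.688

Linearized form: ln P = k·h + ln C. From the 4 transformed points,
AᵀA = [[50.0000, 12.0000]; [12.0000, 4]], rhs = [-24.5601, -4.9756]ᵀ  (here Σh = 12.0000, Σ(h)² = 50.0000, Σln P = -4.9756, Σh·ln P = -24.5601).
Δ = 50.0000·4 − (12.0000)² = 56.0000; k = (-24.5601·4 − 12.0000·-4.9756)/56.0000 = -0.68809, ln C = (50.0000·-4.9756 − 12.0000·-24.5601)/56.0000 = 0.82038.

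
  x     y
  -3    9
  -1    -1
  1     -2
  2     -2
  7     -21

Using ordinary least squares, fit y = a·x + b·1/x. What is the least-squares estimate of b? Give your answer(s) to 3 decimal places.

b = 3.006

Setting ∂/∂a … = 0 gives: 64·a + 5·b = -179;  5·a + (4201/1764)·b = -8.
(Σx·x = 64, Σx·1/x = 5, Σ1/x·1/x = 4201/1764, Σx·y = -179, Σ1/x·y = -8.)
Determinant 64·(4201/1764) − 5² = 56191/441.
a = ((-179)·(4201/1764) − 5·(-8))/(56191/441) = -681419/224764; b = (64·(-8) − 5·(-179))/(56191/441) = 168903/56191.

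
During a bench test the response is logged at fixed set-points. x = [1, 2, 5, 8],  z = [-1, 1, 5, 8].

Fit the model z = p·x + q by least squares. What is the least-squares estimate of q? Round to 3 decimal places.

Setting ∂/∂p … = 0 gives: 94·p + 16·q = 90;  16·p + 4·q = 13.
(Σx·x = 94, Σx = 16, Σ1 = 4, Σx·z = 90, Σz = 13.)
det = 94·4 − 16² = 120.
p = (90·4 − 16·13)/120 = 19/15; q = (94·13 − 16·90)/120 = -109/60.

q = -1.817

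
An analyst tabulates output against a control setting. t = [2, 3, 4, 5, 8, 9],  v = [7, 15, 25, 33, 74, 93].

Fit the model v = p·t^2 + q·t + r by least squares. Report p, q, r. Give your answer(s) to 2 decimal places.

p = 0.83, q = 2.89, r = -1.44

Forming AᵀA = [[11635, 1465, 199]; [1465, 199, 31]; [199, 31, 6]] and Aᵀv = [13657, 1753, 247]ᵀ gives AᵀA·[p, q, r]ᵀ = Aᵀv.
Solving the 3×3 system (Gaussian elimination) gives p = 3921/4696, q = 13555/4696, r = -3381/2348.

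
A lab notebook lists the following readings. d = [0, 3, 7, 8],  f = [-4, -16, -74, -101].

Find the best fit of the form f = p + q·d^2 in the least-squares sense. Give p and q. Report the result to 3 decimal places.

Setting ∂/∂p … = 0 gives: 4·p + 122·q = -195;  122·p + 6578·q = -10234.
(Σ1 = 4, Σd^2 = 122, Σd^2·d^2 = 6578, Σf = -195, Σd^2·f = -10234.)
Determinant 4·6578 − 122² = 11428.
p = ((-195)·6578 − 122·(-10234))/11428 = -17081/5714; q = (4·(-10234) − 122·(-195))/11428 = -8573/5714.

p = -2.989, q = -1.500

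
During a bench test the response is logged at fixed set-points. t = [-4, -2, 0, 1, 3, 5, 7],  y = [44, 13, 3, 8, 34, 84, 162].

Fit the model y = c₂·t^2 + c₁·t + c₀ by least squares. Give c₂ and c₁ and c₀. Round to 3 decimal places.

The normal equations are: 3380·c₂ + 424·c₁ + 104·c₀ = 11108;  424·c₂ + 104·c₁ + 10·c₀ = 1462;  104·c₂ + 10·c₁ + 7·c₀ = 348.
Inverting the 3×3 Gram matrix, [c₂, c₁, c₀]ᵀ = [38930/12943, 39363/25886, 36947/12943]ᵀ.

c₂ = 3.008, c₁ = 1.521, c₀ = 2.855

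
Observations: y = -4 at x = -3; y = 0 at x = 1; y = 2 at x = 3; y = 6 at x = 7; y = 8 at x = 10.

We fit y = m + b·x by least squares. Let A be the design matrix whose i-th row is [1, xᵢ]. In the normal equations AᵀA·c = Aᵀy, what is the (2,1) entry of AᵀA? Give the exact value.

Row 2 ↔ basis x, column 1 ↔ basis 1, so (AᵀA)_{2,1} = Σᵢ x = (-3)·(1) + (1)·(1) + (3)·(1) + (7)·(1) + (10)·(1) = 18.

18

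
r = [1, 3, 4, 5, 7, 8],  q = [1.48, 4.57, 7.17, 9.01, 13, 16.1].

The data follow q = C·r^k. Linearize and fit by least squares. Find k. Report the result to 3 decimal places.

With ln qᵢ as the transformed response and ln rᵢ as the regressor:
Σln r = 8.1197, Σ(ln r)² = 13.8297, Σln q = 11.4236, Σln r·ln q = 18.7079.
Equations: 13.8297·k + 8.1197·ln C = 18.7079;  8.1197·k + 6·ln C = 11.4236.
Solving (det = 17.0487): k = 1.14327, ln C = 0.35676.

k = 1.143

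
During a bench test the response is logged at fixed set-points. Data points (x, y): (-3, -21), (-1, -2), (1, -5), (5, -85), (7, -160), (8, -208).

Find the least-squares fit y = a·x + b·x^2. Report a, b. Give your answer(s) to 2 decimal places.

a = -1.93, b = -3.00

Compute the Gram sums: Σx·x = 149, Σx·x^2 = 953, Σx^2·x^2 = 7205.
For Mᵀy: Σx·y = -3149, Σx^2·y = -23473.
Δ = 149·7205 − 953² = 165336.
a = ((-3149)·7205 − 953·(-23473))/165336 = -39847/20667; b = (149·(-23473) − 953·(-3149))/165336 = -62060/20667.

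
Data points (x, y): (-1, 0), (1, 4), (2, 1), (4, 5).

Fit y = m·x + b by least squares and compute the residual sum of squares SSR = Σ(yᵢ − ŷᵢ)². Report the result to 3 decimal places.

The normal system AᵀA·[m, b]ᵀ = Aᵀy is [[22, 6]; [6, 4]]·[m, b]ᵀ = [26, 10]ᵀ.
Eliminating b: 4·(row 1) − 6·(row 2) gives 52·m = 4·26 − 6·10 = 44, so m = 11/13.
Then b = (10 − 6·(11/13))/4 = 16/13.
Residuals: -5/13, 25/13, -25/13, 5/13; SSR = 100/13.

SSR = 7.692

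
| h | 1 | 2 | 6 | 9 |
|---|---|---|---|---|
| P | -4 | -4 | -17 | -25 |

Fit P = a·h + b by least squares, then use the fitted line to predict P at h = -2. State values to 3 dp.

P̂ = 5.573

From the data, Σh·h = 122, Σh = 18, Σ1 = 4.
Moment sums: Σh·P = -339, ΣP = -50.
Normal equations: [[122, 18]; [18, 4]]·[a, b]ᵀ = [-339, -50]ᵀ.
Δ = 122·4 − 18² = 164.
a = ((-339)·4 − 18·(-50))/164 = -114/41; b = (122·(-50) − 18·(-339))/164 = 1/82.
At h = -2: P̂ = (-114/41)·(-2) + (1/82)·(1) = 457/82.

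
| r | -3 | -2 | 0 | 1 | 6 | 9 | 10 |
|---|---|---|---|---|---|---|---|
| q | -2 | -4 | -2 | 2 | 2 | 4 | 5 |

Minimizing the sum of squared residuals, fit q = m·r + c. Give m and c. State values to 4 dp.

Setting ∂/∂m … = 0 gives: 231·m + 21·c = 114;  21·m + 7·c = 5.
(Σr·r = 231, Σr = 21, Σ1 = 7, Σr·q = 114, Σq = 5.)
det = 231·7 − 21² = 1176.
m = (114·7 − 21·5)/1176 = 33/56; c = (231·5 − 21·114)/1176 = -59/56.

m = 0.5893, c = -1.0536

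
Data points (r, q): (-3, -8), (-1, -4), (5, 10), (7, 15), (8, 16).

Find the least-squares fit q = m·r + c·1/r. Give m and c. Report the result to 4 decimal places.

m = 2.0249, c = 2.2615

Sums needed: Σr·r = 148, Σr·1/r = 5, Σ1/r·1/r = 837649/705600.
And Σr·q = 311, Σ1/r·q = 269/21.
MᵀM·[m, c]ᵀ = Mᵀq becomes [[148, 5]; [5, 837649/705600]]·[m, c]ᵀ = [311, 269/21]ᵀ.
Determinant 148·(837649/705600) − 5² = 26583013/176400.
m = (311·(837649/705600) − 5·(269/21))/(26583013/176400) = 215316839/106332052; c = (148·(269/21) − 5·311)/(26583013/176400) = 60118800/26583013.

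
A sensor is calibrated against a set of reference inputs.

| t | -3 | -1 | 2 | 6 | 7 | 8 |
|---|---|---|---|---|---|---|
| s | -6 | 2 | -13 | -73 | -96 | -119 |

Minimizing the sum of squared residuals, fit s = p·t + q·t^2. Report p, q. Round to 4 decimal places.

Setting ∂/∂p … = 0 gives: 163·p + 1051·q = -2072;  1051·p + 7891·q = -15052.
(Σt·t = 163, Σt·t^2 = 1051, Σt^2·t^2 = 7891, Σt·s = -2072, Σt^2·s = -15052.)
Eliminating q: 7891·(row 1) − 1051·(row 2) gives 181632·p = 7891·(-2072) − 1051·(-15052) = -530500, so p = -132625/45408.
Then q = ((-15052) − 1051·(-132625/45408))/7891 = -68951/45408.

p = -2.9207, q = -1.5185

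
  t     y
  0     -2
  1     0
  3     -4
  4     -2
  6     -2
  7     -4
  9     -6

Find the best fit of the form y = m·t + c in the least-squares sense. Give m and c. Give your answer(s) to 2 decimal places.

Sums needed: Σt·t = 192, Σt = 30, Σ1 = 7.
Right-hand side: Σt·y = -114, Σy = -20.
Eliminating c: 7·(row 1) − 30·(row 2) gives 444·m = 7·(-114) − 30·(-20) = -198, so m = -33/74.
Then c = ((-20) − 30·(-33/74))/7 = -35/37.

m = -0.45, c = -0.95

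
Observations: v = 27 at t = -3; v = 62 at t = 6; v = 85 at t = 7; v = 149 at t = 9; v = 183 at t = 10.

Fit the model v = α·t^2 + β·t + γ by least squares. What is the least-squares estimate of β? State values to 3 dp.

Compute the Gram sums: Σt^2·t^2 = 20339, Σt^2·t = 2261, Σt^2 = 275, Σt·t = 275, Σt = 29, Σ1 = 5.
Right-hand side: Σt^2·v = 37009, Σt·v = 4057, Σv = 506.
Normal equations: [[20339, 2261, 275]; [2261, 275, 29]; [275, 29, 5]]·[α, β, γ]ᵀ = [37009, 4057, 506]ᵀ.
Solving the 3×3 system (Gaussian elimination) gives α = 13865/6744, β = -15599/6744, γ = 433/281.

β = -2.313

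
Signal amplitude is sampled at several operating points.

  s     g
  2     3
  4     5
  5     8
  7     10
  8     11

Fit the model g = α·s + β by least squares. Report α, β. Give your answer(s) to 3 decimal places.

α = 1.386, β = 0.193

With design matrix A, AᵀA = [[158, 26]; [26, 5]] and Aᵀg = [224, 37]ᵀ.
Δ = 158·5 − 26² = 114.
α = (224·5 − 26·37)/114 = 79/57; β = (158·37 − 26·224)/114 = 11/57.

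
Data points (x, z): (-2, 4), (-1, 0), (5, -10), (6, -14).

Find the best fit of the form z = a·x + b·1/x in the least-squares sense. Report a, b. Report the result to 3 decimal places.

a = -2.280, b = 2.113

Compute the Gram sums: Σx·x = 66, Σx·1/x = 4, Σ1/x·1/x = 593/450.
For Mᵀz: Σx·z = -142, Σ1/x·z = -19/3.
MᵀM·[a, b]ᵀ = Mᵀz becomes [[66, 4]; [4, 593/450]]·[a, b]ᵀ = [-142, -19/3]ᵀ.
Eliminating b: (593/450)·(row 1) − 4·(row 2) gives (5323/75)·a = (593/450)·(-142) − 4·(-19/3) = -36403/225, so a = -36403/15969.
Then b = ((-19/3) − 4·(-36403/15969))/(593/450) = 11250/5323.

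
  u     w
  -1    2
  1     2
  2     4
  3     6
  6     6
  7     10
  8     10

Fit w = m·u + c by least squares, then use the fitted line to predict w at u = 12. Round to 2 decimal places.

Normal-equation sums: Σu·u = 164, Σu = 26, Σ1 = 7.
For Mᵀw: Σu·w = 212, Σw = 40.
det = 164·7 − 26² = 472.
m = (212·7 − 26·40)/472 = 111/118; c = (164·40 − 26·212)/472 = 131/59.
At u = 12: ŵ = (111/118)·(12) + (131/59)·(1) = 797/59.

ŵ = 13.51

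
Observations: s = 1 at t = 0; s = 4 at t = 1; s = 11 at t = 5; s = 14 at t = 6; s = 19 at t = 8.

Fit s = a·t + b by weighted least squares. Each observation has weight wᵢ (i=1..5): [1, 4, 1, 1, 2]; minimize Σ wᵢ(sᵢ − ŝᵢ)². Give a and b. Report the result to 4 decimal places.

a = 2.1276, b = 1.5606

The normal system AᵀWA·[a, b]ᵀ = AᵀWs is [[193, 31]; [31, 9]]·[a, b]ᵀ = [459, 80]ᵀ.
det = 193·9 − 31² = 776.
a = (459·9 − 31·80)/776 = 1651/776; b = (193·80 − 31·459)/776 = 1211/776.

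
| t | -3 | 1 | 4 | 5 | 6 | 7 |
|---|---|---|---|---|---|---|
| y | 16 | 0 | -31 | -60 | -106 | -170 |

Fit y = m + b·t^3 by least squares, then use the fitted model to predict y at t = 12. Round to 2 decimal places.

Compute the Gram sums: Σ1 = 6, Σt^3 = 722, Σt^3·t^3 = 184756.
Moment sums: Σy = -351, Σt^3·y = -91122.
AᵀA·[m, b]ᵀ = Aᵀy becomes [[6, 722]; [722, 184756]]·[m, b]ᵀ = [-351, -91122]ᵀ.
Determinant 6·184756 − 722² = 587252.
m = ((-351)·184756 − 722·(-91122))/587252 = 12378/7727; b = (6·(-91122) − 722·(-351))/587252 = -146655/293626.
At t = 12: ŷ = (12378/7727)·(1) + (-146655/293626)·(1728) = -126474738/146813.

ŷ = -861.47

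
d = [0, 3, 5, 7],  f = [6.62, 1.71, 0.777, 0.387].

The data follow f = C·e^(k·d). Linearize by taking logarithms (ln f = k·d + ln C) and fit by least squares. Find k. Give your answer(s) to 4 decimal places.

k = -0.4071

Linearized form: ln f = k·d + ln C. From the 4 transformed points,
Σd = 15.0000, Σ(d)² = 83.0000, Σln f = 1.2249, Σd·ln f = -6.2974.
Equations: 83.0000·k + 15.0000·ln C = -6.2974;  15.0000·k + 4·ln C = 1.2249.
Solving (det = 107.0000): k = -0.40714, ln C = 1.83300.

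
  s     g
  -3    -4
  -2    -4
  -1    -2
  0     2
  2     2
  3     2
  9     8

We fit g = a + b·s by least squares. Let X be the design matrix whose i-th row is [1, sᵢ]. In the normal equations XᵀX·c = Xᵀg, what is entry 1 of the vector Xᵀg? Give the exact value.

Entry 1 ↔ basis 1, so (Xᵀg)_{1} = Σᵢ gᵢ = (1)·(-4) + (1)·(-4) + (1)·(-2) + (1)·(2) + (1)·(2) + (1)·(2) + (1)·(8) = 4.

4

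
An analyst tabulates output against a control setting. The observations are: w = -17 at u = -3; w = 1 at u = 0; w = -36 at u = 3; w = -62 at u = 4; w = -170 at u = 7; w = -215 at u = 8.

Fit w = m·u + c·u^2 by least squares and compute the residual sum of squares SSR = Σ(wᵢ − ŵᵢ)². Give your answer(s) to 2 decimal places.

From the data, Σu·u = 147, Σu·u^2 = 919, Σu^2·u^2 = 6915.
Moment sums: Σu·w = -3215, Σu^2·w = -23559.
Δ = 147·6915 − 919² = 171944.
m = ((-3215)·6915 − 919·(-23559))/171944 = -145251/42986; c = (147·(-23559) − 919·(-3215))/171944 = -127147/42986.
Residuals: -11096/21493, 1, 16290/21493, -24888/21493, -30330/21493, 28713/21493; SSR = 149546/21493.

SSR = 6.96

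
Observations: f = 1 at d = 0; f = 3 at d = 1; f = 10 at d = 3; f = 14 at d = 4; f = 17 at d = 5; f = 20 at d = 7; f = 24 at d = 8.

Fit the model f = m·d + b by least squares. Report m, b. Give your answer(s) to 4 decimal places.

m = 2.8846, b = 1.1758

From the data, Σd·d = 164, Σd = 28, Σ1 = 7.
Right-hand side: Σd·f = 506, Σf = 89.
Normal equations: [[164, 28]; [28, 7]]·[m, b]ᵀ = [506, 89]ᵀ.
det = 164·7 − 28² = 364.
m = (506·7 − 28·89)/364 = 75/26; b = (164·89 − 28·506)/364 = 107/91.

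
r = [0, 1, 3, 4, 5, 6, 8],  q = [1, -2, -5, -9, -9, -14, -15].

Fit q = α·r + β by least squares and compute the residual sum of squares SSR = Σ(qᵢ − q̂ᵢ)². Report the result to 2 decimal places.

SSR = 8.54

Sums needed: Σr·r = 151, Σr = 27, Σ1 = 7.
For Xᵀq: Σr·q = -302, Σq = -53.
So XᵀX·[α, β]ᵀ = Xᵀq: [[151, 27]; [27, 7]]·[α, β]ᵀ = [-302, -53]ᵀ.
Eliminating β: 7·(row 1) − 27·(row 2) gives 328·α = 7·(-302) − 27·(-53) = -683, so α = -683/328.
Then β = ((-53) − 27·(-683/328))/7 = 151/328.
Residuals: 177/328, -31/82, 129/164, -371/328, 39/41, -645/328, 393/328; SSR = 2801/328.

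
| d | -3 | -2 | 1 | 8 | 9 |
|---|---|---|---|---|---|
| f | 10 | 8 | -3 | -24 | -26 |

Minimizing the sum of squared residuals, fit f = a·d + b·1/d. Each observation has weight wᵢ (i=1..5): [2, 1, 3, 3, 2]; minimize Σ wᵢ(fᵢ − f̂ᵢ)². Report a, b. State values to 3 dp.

The normal equations are: 379·a + 11·b = -1129;  11·a + (18371/5184)·b = -310/9.
(Σwᵢ·d·d = 379, Σwᵢ·d·1/d = 11, Σwᵢ·1/d·1/d = 18371/5184, Σwᵢ·d·f = -1129, Σwᵢ·1/d·f = -310/9.)
Determinant 379·(18371/5184) − 11² = 6335345/5184.
a = ((-1129)·(18371/5184) − 11·(-310/9))/(6335345/5184) = -18776699/6335345; b = (379·(-310/9) − 11·(-1129))/(6335345/5184) = -3294144/6335345.

a = -2.964, b = -0.520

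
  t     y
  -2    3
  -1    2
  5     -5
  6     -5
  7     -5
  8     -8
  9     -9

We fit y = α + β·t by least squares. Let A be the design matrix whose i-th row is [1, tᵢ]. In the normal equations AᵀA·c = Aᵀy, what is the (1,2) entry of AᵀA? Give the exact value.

Row 1 ↔ basis 1, column 2 ↔ basis t, so (AᵀA)_{1,2} = Σᵢ t = (1)·(-2) + (1)·(-1) + (1)·(5) + (1)·(6) + (1)·(7) + (1)·(8) + (1)·(9) = 32.

32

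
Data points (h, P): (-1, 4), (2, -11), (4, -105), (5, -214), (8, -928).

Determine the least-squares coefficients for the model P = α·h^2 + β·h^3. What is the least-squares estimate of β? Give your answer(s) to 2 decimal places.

β = -1.98

Setting ∂/∂α … = 0 gives: 4994·α + 36948·β = -66462;  36948·α + 281930·β = -508698.
(Σh^2·h^2 = 4994, Σh^2·h^3 = 36948, Σh^3·h^3 = 281930, Σh^2·P = -66462, Σh^3·P = -508698.)
Eliminating β: 281930·(row 1) − 36948·(row 2) gives 42803716·α = 281930·(-66462) − 36948·(-508698) = 57742044, so α = 14435511/10700929.
Then β = ((-508698) − 36948·(14435511/10700929))/281930 = -21199959/10700929.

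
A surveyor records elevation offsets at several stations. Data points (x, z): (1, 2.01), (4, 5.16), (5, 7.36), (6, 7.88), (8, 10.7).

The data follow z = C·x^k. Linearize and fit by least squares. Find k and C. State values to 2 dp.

k = 0.79, C = 1.95

With ln zᵢ as the transformed response and ln xᵢ as the regressor:
Σln x = 6.8669, Σ(ln x)² = 12.0466, Σln z = 8.7697, Σln x·ln z = 14.1149.
Equations: 12.0466·k + 6.8669·ln C = 14.1149;  6.8669·k + 5·ln C = 8.7697.
Δ = 12.0466·5 − (6.8669)² = 13.0781; k = (14.1149·5 − 6.8669·8.7697)/13.0781 = 0.79167, ln C = (12.0466·8.7697 − 6.8669·14.1149)/13.0781 = 0.66667, so C = exp(0.66667) = 1.94773.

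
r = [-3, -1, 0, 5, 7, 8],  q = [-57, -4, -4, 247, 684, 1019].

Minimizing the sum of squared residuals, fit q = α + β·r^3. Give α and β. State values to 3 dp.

Normal-equation sums: Σ1 = 6, Σr^3 = 952, Σr^3·r^3 = 396148.
For Aᵀq: Σq = 1885, Σr^3·q = 788758.
So AᵀA·[α, β]ᵀ = Aᵀq: [[6, 952]; [952, 396148]]·[α, β]ᵀ = [1885, 788758]ᵀ.
Eliminating β: 396148·(row 1) − 952·(row 2) gives 1470584·α = 396148·1885 − 952·788758 = -4158636, so α = -1039659/367646.
Then β = (788758 − 952·(-1039659/367646))/396148 = 734507/367646.

α = -2.828, β = 1.998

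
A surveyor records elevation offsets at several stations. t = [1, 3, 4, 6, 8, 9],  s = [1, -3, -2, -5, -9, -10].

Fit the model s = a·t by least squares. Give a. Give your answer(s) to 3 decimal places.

a = -1.005

Sums needed: Σt·t = 207.
Moment sums: Σt·s = -208.
MᵀM·[a]ᵀ = Mᵀs becomes [[207]]·[a]ᵀ = [-208]ᵀ.
a = (-208)/207 = -1.00483.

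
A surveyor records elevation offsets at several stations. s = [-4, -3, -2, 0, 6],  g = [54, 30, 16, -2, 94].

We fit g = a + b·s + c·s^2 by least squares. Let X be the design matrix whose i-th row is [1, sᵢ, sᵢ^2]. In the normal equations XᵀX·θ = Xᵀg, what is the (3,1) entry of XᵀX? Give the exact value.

65

Row 3 ↔ basis s^2, column 1 ↔ basis 1, so (XᵀX)_{3,1} = Σᵢ s^2 = (16)·(1) + (9)·(1) + (4)·(1) + (0)·(1) + (36)·(1) = 65.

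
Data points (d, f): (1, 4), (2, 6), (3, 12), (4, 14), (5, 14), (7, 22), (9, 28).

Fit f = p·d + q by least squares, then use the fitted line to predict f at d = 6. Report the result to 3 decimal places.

With design matrix X, XᵀX = [[185, 31]; [31, 7]] and Xᵀf = [584, 100]ᵀ.
Eliminating q: 7·(row 1) − 31·(row 2) gives 334·p = 7·584 − 31·100 = 988, so p = 494/167.
Then q = (100 − 31·(494/167))/7 = 198/167.
At d = 6: f̂ = (494/167)·(6) + (198/167)·(1) = 3162/167.

f̂ = 18.934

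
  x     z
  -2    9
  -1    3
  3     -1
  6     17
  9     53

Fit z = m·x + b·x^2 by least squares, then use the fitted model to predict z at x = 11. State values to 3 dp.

Normal-equation sums: Σx·x = 131, Σx·x^2 = 963, Σx^2·x^2 = 7955.
For Aᵀz: Σx·z = 555, Σx^2·z = 4935.
So AᵀA·[m, b]ᵀ = Aᵀz: [[131, 963]; [963, 7955]]·[m, b]ᵀ = [555, 4935]ᵀ.
Eliminating b: 7955·(row 1) − 963·(row 2) gives 114736·m = 7955·555 − 963·4935 = -337380, so m = -84345/28684.
Then b = (4935 − 963·(-84345/28684))/7955 = 28005/28684.
At x = 11: ẑ = (-84345/28684)·(11) + (28005/28684)·(121) = 1230405/14342.

ẑ = 85.790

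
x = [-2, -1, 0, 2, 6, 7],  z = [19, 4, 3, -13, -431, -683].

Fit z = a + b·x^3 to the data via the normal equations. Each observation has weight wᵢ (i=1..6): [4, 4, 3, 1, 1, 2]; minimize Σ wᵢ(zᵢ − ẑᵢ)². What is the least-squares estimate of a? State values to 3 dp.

a = 2.620

With design matrix A, AᵀWA = [[15, 874]; [874, 282278]] and AᵀWz = [-1709, -562362]ᵀ.
Eliminating b: 282278·(row 1) − 874·(row 2) gives 3470294·a = 282278·(-1709) − 874·(-562362) = 9091286, so a = 4545643/1735147.
Then b = ((-562362) − 874·(4545643/1735147))/282278 = -3470882/1735147.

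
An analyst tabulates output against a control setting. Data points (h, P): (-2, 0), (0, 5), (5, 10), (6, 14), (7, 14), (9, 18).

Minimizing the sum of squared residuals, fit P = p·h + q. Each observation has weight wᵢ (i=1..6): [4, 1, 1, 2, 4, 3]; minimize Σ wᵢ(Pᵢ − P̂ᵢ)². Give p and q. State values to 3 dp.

p = 1.589, q = 3.421

Compute the Gram sums: Σwᵢ·h·h = 552, Σwᵢ·h = 64, Σwᵢ·1 = 15.
Moment sums: Σwᵢ·h·P = 1096, Σwᵢ·P = 153.
Δ = 552·15 − 64² = 4184.
p = (1096·15 − 64·153)/4184 = 831/523; q = (552·153 − 64·1096)/4184 = 1789/523.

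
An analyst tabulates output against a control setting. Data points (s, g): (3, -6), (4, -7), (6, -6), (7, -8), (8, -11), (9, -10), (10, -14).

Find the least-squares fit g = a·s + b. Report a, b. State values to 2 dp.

a = -1.01, b = -2.09

With design matrix M, MᵀM = [[355, 47]; [47, 7]] and Mᵀg = [-456, -62]ᵀ.
Eliminating b: 7·(row 1) − 47·(row 2) gives 276·a = 7·(-456) − 47·(-62) = -278, so a = -139/138.
Then b = ((-62) − 47·(-139/138))/7 = -289/138.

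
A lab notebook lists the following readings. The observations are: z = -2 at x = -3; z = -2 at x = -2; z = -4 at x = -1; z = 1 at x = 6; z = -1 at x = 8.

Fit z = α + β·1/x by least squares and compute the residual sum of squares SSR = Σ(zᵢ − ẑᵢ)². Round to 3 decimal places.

From the data, Σ1 = 5, Σ1/x = -37/24, Σ1/x·1/x = 809/576.
And Σz = -8, Σ1/x·z = 137/24.
Normal equations: [[5, -37/24]; [-37/24, 809/576]]·[α, β]ᵀ = [-8, 137/24]ᵀ.
Eliminating β: (809/576)·(row 1) − (-37/24)·(row 2) gives (223/48)·α = (809/576)·(-8) − (-37/24)·(137/24) = -1403/576, so α = -1403/2676.
Then β = ((137/24) − (-37/24)·(-1403/2676))/(809/576) = 778/223.
Residuals: -279/892, 719/2676, 35/2676, 841/892, -610/669; SSR = 5059/2676.

SSR = 1.891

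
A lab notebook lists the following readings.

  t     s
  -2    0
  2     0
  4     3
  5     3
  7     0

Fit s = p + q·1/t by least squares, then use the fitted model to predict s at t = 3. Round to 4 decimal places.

ŝ = 1.4482

Setting ∂/∂p … = 0 gives: 5·p + (83/140)·q = 6;  (83/140)·p + (12209/19600)·q = 27/20.
Eliminating q: (12209/19600)·(row 1) − (83/140)·(row 2) gives (13539/4900)·p = (12209/19600)·6 − (83/140)·(27/20) = 57567/19600, so p = 19189/18052.
Then q = ((27/20) − (83/140)·(19189/18052))/(12209/19600) = 5215/4513.
At t = 3: ŝ = (19189/18052)·(1) + (5215/4513)·(1/3) = 78427/54156.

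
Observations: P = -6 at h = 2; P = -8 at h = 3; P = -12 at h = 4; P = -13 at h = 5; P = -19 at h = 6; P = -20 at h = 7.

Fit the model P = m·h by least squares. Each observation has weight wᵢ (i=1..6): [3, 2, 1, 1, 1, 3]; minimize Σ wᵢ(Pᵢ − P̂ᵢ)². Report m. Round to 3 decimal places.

Setting ∂/∂m … = 0 gives: 254·m = -731.
m = (-731)/254 = -2.87795.

m = -2.878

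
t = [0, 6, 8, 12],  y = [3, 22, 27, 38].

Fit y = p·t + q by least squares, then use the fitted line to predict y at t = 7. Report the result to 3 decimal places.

The normal equations are: 244·p + 26·q = 804;  26·p + 4·q = 90.
Eliminating q: 4·(row 1) − 26·(row 2) gives 300·p = 4·804 − 26·90 = 876, so p = 73/25.
Then q = (90 − 26·(73/25))/4 = 88/25.
At t = 7: ŷ = (73/25)·(7) + (88/25)·(1) = 599/25.

ŷ = 23.960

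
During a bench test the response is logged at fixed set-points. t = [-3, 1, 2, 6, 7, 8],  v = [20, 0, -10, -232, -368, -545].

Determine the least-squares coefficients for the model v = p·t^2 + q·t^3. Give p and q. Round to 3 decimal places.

p = -0.553, q = -0.993

Setting ∂/∂p … = 0 gives: 7891·p + 57141·q = -61124;  57141·p + 427243·q = -455996.
(Σt^2·t^2 = 7891, Σt^2·t^3 = 57141, Σt^3·t^3 = 427243, Σt^2·v = -61124, Σt^3·v = -455996.)
Determinant 7891·427243 − 57141² = 106280632.
p = ((-61124)·427243 − 57141·(-455996))/106280632 = -7341712/13285079; q = (7891·(-455996) − 57141·(-61124))/106280632 = -13197244/13285079.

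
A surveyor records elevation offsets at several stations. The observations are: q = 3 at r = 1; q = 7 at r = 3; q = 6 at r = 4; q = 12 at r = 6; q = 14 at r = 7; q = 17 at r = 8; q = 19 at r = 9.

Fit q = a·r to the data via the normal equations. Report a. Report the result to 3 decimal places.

a = 2.051

From the data, Σr·r = 256.
Right-hand side: Σr·q = 525.
a = 525/256 = 2.05078.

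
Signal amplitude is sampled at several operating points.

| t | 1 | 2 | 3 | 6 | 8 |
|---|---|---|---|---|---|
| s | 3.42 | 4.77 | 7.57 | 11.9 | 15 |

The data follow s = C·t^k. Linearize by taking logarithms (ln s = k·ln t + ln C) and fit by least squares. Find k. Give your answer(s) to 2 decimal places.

Let Y = ln s. Fitting Y = k·ln t + ln C by least squares:
Over the data: Σln t = 5.6630, Σ(ln t)² = 9.2219, Σln s = 10.0008, Σln t·ln s = 13.3753.
Normal system: [[9.2219, 5.6630]; [5.6630, 5]]·[k, ln C]ᵀ = [13.3753, 10.0008]ᵀ.
Δ = 9.2219·5 − (5.6630)² = 14.0403; k = (13.3753·5 − 5.6630·10.0008)/14.0403 = 0.72952, ln C = (9.2219·10.0008 − 5.6630·13.3753)/14.0403 = 1.17390.

k = 0.73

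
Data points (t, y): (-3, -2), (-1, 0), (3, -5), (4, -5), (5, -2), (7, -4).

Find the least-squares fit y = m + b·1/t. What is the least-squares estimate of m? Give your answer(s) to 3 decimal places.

With design matrix A, AᵀA = [[6, -57/140]; [-57/140, 237281/176400]] and Aᵀy = [-18, -451/140]ᵀ.
Eliminating b: (237281/176400)·(row 1) − (-57/140)·(row 2) gives (92963/11760)·m = (237281/176400)·(-18) − (-57/140)·(-451/140) = -71467/2800, so m = -1500807/464815.
Then b = ((-451/140) − (-57/140)·(-1500807/464815))/(237281/176400) = -313488/92963.

m = -3.229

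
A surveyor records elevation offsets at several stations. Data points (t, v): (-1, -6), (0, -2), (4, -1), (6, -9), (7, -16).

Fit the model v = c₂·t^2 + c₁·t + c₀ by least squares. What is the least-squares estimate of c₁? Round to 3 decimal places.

c₁ = 3.291

Normal-equation sums: Σt^2·t^2 = 3954, Σt^2·t = 622, Σt^2 = 102, Σt·t = 102, Σt = 16, Σ1 = 5.
Moment sums: Σt^2·v = -1130, Σt·v = -164, Σv = -34.
Normal equations: [[3954, 622, 102]; [622, 102, 16]; [102, 16, 5]]·[c₂, c₁, c₀]ᵀ = [-1130, -164, -34]ᵀ.
Inverting the 3×3 Gram matrix, [c₂, c₁, c₀]ᵀ = [-665/884, 2909/884, -877/442]ᵀ.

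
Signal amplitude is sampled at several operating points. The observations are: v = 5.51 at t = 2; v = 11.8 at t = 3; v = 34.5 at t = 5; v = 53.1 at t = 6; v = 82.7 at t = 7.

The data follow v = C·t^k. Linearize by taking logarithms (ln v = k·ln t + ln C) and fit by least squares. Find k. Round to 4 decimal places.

k = 2.1356

Let Y = ln v. Fitting Y = k·ln t + ln C by least squares:
Σln t = 7.1389, Σ(ln t)² = 11.2747, Σln v = 16.1030, Σln t·ln v = 25.3021.
Equations: 11.2747·k + 7.1389·ln C = 25.3021;  7.1389·k + 5·ln C = 16.1030.
Slope k = (n·Σln t·ln v − Σln t·Σln v)/(n·Σ(ln t)² − (Σln t)²) = (5·25.3021 − 7.1389·16.1030)/5.4099 = 2.13561; ln C = (Σln v − k·Σln t)/n = 0.17143.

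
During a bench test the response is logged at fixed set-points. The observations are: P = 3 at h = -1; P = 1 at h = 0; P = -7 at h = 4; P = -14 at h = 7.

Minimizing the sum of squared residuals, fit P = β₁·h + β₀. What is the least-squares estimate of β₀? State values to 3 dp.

XᵀX·[β₁, β₀]ᵀ = XᵀP reads: 66·β₁ + 10·β₀ = -129;  10·β₁ + 4·β₀ = -17.
(Σh·h = 66, Σh = 10, Σ1 = 4, Σh·P = -129, ΣP = -17.)
Eliminating β₀: 4·(row 1) − 10·(row 2) gives 164·β₁ = 4·(-129) − 10·(-17) = -346, so β₁ = -173/82.
Then β₀ = ((-17) − 10·(-173/82))/4 = 42/41.

β₀ = 1.024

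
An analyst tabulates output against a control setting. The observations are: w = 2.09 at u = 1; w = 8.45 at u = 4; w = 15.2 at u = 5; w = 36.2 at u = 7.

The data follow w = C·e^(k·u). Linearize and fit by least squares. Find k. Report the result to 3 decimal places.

Let Y = ln w. Fitting Y = k·u + ln C by least squares:
AᵀA = [[91.0000, 17.0000]; [17.0000, 4]], rhs = [48.0037, 9.1817]ᵀ  (here Σu = 17.0000, Σ(u)² = 91.0000, Σln w = 9.1817, Σu·ln w = 48.0037).
Solving (det = 75.0000): k = 0.47902, ln C = 0.25960.

k = 0.479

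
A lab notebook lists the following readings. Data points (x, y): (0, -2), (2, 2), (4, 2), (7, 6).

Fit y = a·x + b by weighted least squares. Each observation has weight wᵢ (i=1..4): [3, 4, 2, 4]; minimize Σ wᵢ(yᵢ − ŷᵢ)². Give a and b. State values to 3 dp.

a = 1.036, b = -1.197

The normal equations are: 244·a + 44·b = 200;  44·a + 13·b = 30.
(Σwᵢ·x·x = 244, Σwᵢ·x = 44, Σwᵢ·1 = 13, Σwᵢ·x·y = 200, Σwᵢ·y = 30.)
det = 244·13 − 44² = 1236.
a = (200·13 − 44·30)/1236 = 320/309; b = (244·30 − 44·200)/1236 = -370/309.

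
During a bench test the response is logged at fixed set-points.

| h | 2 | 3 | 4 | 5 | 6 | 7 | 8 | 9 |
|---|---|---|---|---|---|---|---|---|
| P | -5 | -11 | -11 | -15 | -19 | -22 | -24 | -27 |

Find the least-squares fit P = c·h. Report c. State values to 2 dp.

c = -3.05

Setting ∂/∂c … = 0 gives: 284·c = -865.
c = (-865)/284 = -3.04577.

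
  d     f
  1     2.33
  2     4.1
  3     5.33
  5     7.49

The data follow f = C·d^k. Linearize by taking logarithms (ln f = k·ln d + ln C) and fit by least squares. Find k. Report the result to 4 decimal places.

k = 0.7239

Taking logs, ln f = k·ln d + ln C, so regress ln f on ln d.
Sums: Σln d = 3.4012, Σ(ln d)² = 4.2777, Σln f = 5.9438, Σln d·ln f = 6.0571.
Normal system: [[4.2777, 3.4012]; [3.4012, 4]]·[k, ln C]ᵀ = [6.0571, 5.9438]ᵀ.
Δ = 4.2777·4 − (3.4012)² = 5.5426; k = (6.0571·4 − 3.4012·5.9438)/5.5426 = 0.72393, ln C = (4.2777·5.9438 − 3.4012·6.0571)/5.5426 = 0.87039.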